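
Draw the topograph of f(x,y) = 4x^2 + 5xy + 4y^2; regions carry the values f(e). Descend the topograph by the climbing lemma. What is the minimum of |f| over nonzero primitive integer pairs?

translate: b→-3 (≡5 mod 8), so (4,5,4)→(4,-3,3)
flip: (4,-3,3)→(3,3,4)
reduced (well bottom): (3,3,4) with a≤c, −a<b≤a
well minimum = a = 3

3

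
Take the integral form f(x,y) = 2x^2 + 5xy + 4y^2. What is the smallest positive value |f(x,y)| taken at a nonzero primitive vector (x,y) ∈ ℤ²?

translate: b→1 (≡5 mod 4), so (2,5,4)→(2,1,1)
flip: (2,1,1)→(1,-1,2)
translate: b→1 (≡-1 mod 2), so (1,-1,2)→(1,1,2)
reduced (well bottom): (1,1,2) with a≤c, −a<b≤a
well minimum = a = 1

1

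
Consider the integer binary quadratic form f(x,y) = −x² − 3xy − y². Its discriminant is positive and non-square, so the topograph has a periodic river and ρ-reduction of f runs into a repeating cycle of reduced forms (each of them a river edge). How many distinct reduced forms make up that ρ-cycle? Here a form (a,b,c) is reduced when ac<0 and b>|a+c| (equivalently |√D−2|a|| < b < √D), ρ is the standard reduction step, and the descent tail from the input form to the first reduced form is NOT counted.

D = 5, ⌊√D⌋ = 2
descent: ρ → (-1,1,1)  [lands on river]
river: ρ → (1,1,-1)
ρ-cycle length = 2 (tail of 1 descent step not counted)

2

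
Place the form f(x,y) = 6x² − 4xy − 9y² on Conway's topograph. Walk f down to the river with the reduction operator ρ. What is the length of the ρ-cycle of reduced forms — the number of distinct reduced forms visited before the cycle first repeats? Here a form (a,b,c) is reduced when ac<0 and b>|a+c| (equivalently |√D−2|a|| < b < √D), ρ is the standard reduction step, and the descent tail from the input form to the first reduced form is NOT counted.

D = 232, ⌊√D⌋ = 15
descent: ρ → (-9,4,6)  [lands on river]
river: ρ → (6,8,-7)
river: ρ → (-7,6,7)
river: ρ → (7,8,-6)
river: ρ → (-6,4,9)
river: ρ → (9,14,-1)
river: ρ → (-1,14,9)
river: ρ → (9,4,-6)
river: ρ → (-6,8,7)
river: ρ → (7,6,-7)
river: ρ → (-7,8,6)
river: ρ → (6,4,-9)
river: ρ → (-9,14,1)
river: ρ → (1,14,-9)
ρ-cycle length = 14 (tail of 1 descent step not counted)

14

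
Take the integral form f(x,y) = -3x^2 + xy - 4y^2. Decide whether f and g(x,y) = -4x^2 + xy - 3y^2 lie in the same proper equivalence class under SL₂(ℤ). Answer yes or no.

D₁ = -47, D₂ = -47
f is negative-definite; reduce −f:
−f: reduced (well bottom): (3,-1,4) with a≤c, −a<b≤a
flip sign back: reduced form of f is (-3,1,-4)
g is negative-definite; reduce −g:
−g: flip: (4,-1,3)→(3,1,4)
−g: reduced (well bottom): (3,1,4) with a≤c, −a<b≤a
flip sign back: reduced form of g is (-3,-1,-4)
reduced forms (-3, 1, -4) vs (-3, -1, -4) ⇒ inequivalent

no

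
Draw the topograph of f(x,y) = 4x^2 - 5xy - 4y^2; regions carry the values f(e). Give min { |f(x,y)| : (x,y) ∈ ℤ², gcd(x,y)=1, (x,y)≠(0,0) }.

descent: ρ → (-4,5,4)  [lands on river]
river: ρ → (4,3,-5)
river: ρ → (-5,7,2)
river: ρ → (2,9,-1)
river: ρ → (-1,9,2)
river: ρ → (2,7,-5)
river: ρ → (-5,3,4)
river: ρ → (4,5,-4)
river: ρ → (-4,3,5)
river: ρ → (5,7,-2)
river: ρ → (-2,9,1)
river: ρ → (1,9,-2)
river: ρ → (-2,7,5)
river: ρ → (5,3,-4)
closes: descent 1, river 14
min |a| on river = 1

1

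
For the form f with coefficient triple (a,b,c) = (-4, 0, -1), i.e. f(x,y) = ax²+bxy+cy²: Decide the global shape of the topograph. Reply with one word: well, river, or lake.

D = b²−4ac = 0² − 4·(-4)·(-1) = -16
D < 0 ⇒ definite ⇒ every region one sign ⇒ single well

well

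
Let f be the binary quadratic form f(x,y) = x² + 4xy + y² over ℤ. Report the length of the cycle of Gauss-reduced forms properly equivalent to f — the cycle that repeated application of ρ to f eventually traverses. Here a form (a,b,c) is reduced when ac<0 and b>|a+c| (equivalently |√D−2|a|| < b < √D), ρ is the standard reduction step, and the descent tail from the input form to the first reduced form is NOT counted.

D = 12, ⌊√D⌋ = 3
descent: ρ → (1,2,-2)  [lands on river]
river: ρ → (-2,2,1)
ρ-cycle length = 2 (tail of 1 descent step not counted)

2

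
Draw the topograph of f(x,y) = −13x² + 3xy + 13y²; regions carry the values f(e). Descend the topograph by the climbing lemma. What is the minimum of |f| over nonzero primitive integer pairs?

river: ρ → (13,23,-3)
river: ρ → (-3,25,5)
river: ρ → (5,25,-3)
river: ρ → (-3,23,13)
river: ρ → (13,3,-13)
river: ρ → (-13,23,3)
river: ρ → (3,25,-5)
river: ρ → (-5,25,3)
river: ρ → (3,23,-13)
river: ρ → (-13,3,13)
closes: descent 0, river 10
min |a| on river = 3

3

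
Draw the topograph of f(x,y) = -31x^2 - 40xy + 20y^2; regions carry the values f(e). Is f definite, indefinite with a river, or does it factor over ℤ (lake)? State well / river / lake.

D = b²−4ac = (-40)² − 4·(-31)·20 = 4080
D > 0 non-square ⇒ indefinite ⇒ periodic river

river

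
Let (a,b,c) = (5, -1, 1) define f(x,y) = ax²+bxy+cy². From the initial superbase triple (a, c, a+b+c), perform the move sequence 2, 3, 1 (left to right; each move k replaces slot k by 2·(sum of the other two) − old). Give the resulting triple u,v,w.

start (5,1,5) = (f(1,0),f(0,1),f(1,1))
replace slot 2: 2·(5+5) − 1 = 19 → (5,19,5)
replace slot 3: 2·(5+19) − 5 = 43 → (5,19,43)
replace slot 1: 2·(19+43) − 5 = 119 → (119,19,43)

119,19,43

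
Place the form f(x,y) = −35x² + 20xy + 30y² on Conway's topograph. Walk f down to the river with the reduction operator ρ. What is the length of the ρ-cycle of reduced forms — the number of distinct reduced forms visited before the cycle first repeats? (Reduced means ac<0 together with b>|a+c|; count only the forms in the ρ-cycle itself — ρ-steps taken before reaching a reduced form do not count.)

D = 4600, ⌊√D⌋ = 67
river: ρ → (30,40,-25)
river: ρ → (-25,60,10)
river: ρ → (10,60,-25)
river: ρ → (-25,40,30)
river: ρ → (30,20,-35)
river: ρ → (-35,50,15)
river: ρ → (15,40,-50)
river: ρ → (-50,60,5)
river: ρ → (5,60,-50)
river: ρ → (-50,40,15)
river: ρ → (15,50,-35)
river: ρ → (-35,20,30)
ρ-cycle length = 12 (tail of 0 descent steps not counted)

12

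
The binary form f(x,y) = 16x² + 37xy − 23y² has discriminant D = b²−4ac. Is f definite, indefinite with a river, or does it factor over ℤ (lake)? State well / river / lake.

D = b²−4ac = 37² − 4·16·(-23) = 2841
D > 0 non-square ⇒ indefinite ⇒ periodic river

river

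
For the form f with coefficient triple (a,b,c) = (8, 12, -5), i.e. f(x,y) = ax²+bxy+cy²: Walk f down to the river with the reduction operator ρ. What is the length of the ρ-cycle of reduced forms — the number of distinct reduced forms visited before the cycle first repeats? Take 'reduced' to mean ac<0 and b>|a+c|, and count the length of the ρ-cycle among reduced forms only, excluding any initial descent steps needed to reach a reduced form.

D = 304, ⌊√D⌋ = 17
river: ρ → (-5,8,12)
river: ρ → (12,16,-1)
river: ρ → (-1,16,12)
river: ρ → (12,8,-5)
river: ρ → (-5,12,8)
river: ρ → (8,4,-9)
river: ρ → (-9,14,3)
river: ρ → (3,16,-4)
river: ρ → (-4,16,3)
river: ρ → (3,14,-9)
river: ρ → (-9,4,8)
river: ρ → (8,12,-5)
ρ-cycle length = 12 (tail of 0 descent steps not counted)

12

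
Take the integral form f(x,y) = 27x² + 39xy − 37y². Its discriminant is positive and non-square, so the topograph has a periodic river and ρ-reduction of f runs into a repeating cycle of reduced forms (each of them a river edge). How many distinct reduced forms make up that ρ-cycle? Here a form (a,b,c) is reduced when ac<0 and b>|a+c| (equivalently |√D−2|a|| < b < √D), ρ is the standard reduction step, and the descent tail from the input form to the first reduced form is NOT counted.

D = 5517, ⌊√D⌋ = 74
river: ρ → (-37,35,29)
river: ρ → (29,23,-43)
river: ρ → (-43,63,9)
river: ρ → (9,63,-43)
river: ρ → (-43,23,29)
river: ρ → (29,35,-37)
river: ρ → (-37,39,27)
river: ρ → (27,69,-7)
river: ρ → (-7,71,17)
river: ρ → (17,65,-19)
river: ρ → (-19,49,41)
river: ρ → (41,33,-27)
river: ρ → (-27,21,47)
river: ρ → (47,73,-1)
river: ρ → (-1,73,47)
river: ρ → (47,21,-27)
river: ρ → (-27,33,41)
river: ρ → (41,49,-19)
river: ρ → (-19,65,17)
river: ρ → (17,71,-7)
river: ρ → (-7,69,27)
river: ρ → (27,39,-37)
ρ-cycle length = 22 (tail of 0 descent steps not counted)

22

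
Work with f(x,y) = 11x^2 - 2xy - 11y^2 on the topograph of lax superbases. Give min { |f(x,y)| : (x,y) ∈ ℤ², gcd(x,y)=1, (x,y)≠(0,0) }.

descent: ρ → (-11,2,11)  [lands on river]
river: ρ → (11,20,-2)
river: ρ → (-2,20,11)
river: ρ → (11,2,-11)
river: ρ → (-11,20,2)
river: ρ → (2,20,-11)
closes: descent 1, river 6
min |a| on river = 2

2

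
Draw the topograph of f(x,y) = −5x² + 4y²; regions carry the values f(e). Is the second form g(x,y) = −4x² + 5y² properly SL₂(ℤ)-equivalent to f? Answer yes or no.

D₁ = 80, D₂ = 80
river cycle of f (length 2): (4, 8, -1), (-1, 8, 4)
river cycle of g (length 2): (-4, 8, 1), (1, 8, -4)
cycles differ ⇒ inequivalent

no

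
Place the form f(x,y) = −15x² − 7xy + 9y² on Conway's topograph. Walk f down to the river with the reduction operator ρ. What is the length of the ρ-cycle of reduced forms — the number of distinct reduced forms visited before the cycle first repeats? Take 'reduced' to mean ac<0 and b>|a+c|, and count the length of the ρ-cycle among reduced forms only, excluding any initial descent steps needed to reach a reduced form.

D = 589, ⌊√D⌋ = 24
descent: ρ → (9,7,-15)  [lands on river]
river: ρ → (-15,23,1)
river: ρ → (1,23,-15)
river: ρ → (-15,7,9)
river: ρ → (9,11,-13)
river: ρ → (-13,15,7)
river: ρ → (7,13,-15)
river: ρ → (-15,17,5)
river: ρ → (5,23,-3)
river: ρ → (-3,19,19)
river: ρ → (19,19,-3)
river: ρ → (-3,23,5)
river: ρ → (5,17,-15)
river: ρ → (-15,13,7)
river: ρ → (7,15,-13)
river: ρ → (-13,11,9)
ρ-cycle length = 16 (tail of 1 descent step not counted)

16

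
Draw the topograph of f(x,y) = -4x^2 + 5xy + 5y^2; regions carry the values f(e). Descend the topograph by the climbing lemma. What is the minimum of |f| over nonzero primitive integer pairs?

river: ρ → (5,5,-4)
river: ρ → (-4,3,6)
river: ρ → (6,9,-1)
river: ρ → (-1,9,6)
river: ρ → (6,3,-4)
river: ρ → (-4,5,5)
closes: descent 0, river 6
min |a| on river = 1

1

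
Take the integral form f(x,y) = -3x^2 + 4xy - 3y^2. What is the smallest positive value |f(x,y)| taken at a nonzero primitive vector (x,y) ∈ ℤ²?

translate: b→2 (≡-4 mod 6), so (3,-4,3)→(3,2,2)
flip: (3,2,2)→(2,-2,3)
translate: b→2 (≡-2 mod 4), so (2,-2,3)→(2,2,3)
reduced (well bottom): (2,2,3) with a≤c, −a<b≤a
well minimum |f| = |-2| = 2 (negative-definite)

2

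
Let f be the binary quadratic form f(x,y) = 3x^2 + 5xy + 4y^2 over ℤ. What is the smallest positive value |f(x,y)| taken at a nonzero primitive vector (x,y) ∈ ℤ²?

translate: b→-1 (≡5 mod 6), so (3,5,4)→(3,-1,2)
flip: (3,-1,2)→(2,1,3)
reduced (well bottom): (2,1,3) with a≤c, −a<b≤a
well minimum = a = 2

2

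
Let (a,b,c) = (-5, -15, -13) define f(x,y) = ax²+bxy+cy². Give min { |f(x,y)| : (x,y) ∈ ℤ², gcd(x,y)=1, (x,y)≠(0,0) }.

translate: b→5 (≡15 mod 10), so (5,15,13)→(5,5,3)
flip: (5,5,3)→(3,-5,5)
translate: b→1 (≡-5 mod 6), so (3,-5,5)→(3,1,3)
reduced (well bottom): (3,1,3) with a≤c, −a<b≤a
well minimum |f| = |-3| = 3 (negative-definite)

3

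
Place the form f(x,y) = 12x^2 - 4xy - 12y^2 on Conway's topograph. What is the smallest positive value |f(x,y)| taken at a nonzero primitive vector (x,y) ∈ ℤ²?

descent: ρ → (-12,4,12)  [lands on river]
river: ρ → (12,20,-4)
river: ρ → (-4,20,12)
river: ρ → (12,4,-12)
river: ρ → (-12,20,4)
river: ρ → (4,20,-12)
closes: descent 1, river 6
min |a| on river = 4

4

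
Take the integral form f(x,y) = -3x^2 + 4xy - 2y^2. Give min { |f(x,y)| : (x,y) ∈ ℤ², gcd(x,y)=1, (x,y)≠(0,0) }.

translate: b→2 (≡-4 mod 6), so (3,-4,2)→(3,2,1)
flip: (3,2,1)→(1,-2,3)
translate: b→0 (≡-2 mod 2), so (1,-2,3)→(1,0,2)
reduced (well bottom): (1,0,2) with a≤c, −a<b≤a
well minimum |f| = |-1| = 1 (negative-definite)

1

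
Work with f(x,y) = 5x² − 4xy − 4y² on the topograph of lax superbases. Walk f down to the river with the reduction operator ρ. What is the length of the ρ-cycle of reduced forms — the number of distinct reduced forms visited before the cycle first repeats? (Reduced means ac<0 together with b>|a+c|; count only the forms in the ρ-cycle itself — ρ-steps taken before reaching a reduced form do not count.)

D = 96, ⌊√D⌋ = 9
descent: ρ → (-4,4,5)  [lands on river]
river: ρ → (5,6,-3)
river: ρ → (-3,6,5)
river: ρ → (5,4,-4)
ρ-cycle length = 4 (tail of 1 descent step not counted)

4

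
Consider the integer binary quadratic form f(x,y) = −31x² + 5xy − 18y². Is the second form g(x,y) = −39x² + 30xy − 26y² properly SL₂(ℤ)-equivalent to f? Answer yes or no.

D₁ = -2207, D₂ = -3156
discriminants differ ⇒ not SL₂(ℤ)-equivalent

no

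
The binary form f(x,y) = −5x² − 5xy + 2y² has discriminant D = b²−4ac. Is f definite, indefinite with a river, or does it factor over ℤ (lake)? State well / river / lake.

D = b²−4ac = (-5)² − 4·(-5)·2 = 65
D > 0 non-square ⇒ indefinite ⇒ periodic river

river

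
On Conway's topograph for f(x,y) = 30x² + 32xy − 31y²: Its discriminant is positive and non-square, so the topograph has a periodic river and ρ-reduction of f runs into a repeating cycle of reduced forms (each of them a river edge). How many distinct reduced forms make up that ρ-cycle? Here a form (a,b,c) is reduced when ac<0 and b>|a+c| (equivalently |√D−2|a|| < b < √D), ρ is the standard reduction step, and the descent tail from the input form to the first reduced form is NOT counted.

D = 4744, ⌊√D⌋ = 68
river: ρ → (-31,30,31)
river: ρ → (31,32,-30)
river: ρ → (-30,28,33)
river: ρ → (33,38,-25)
river: ρ → (-25,62,9)
river: ρ → (9,64,-18)
river: ρ → (-18,44,39)
river: ρ → (39,34,-23)
river: ρ → (-23,58,15)
river: ρ → (15,62,-15)
river: ρ → (-15,58,23)
river: ρ → (23,34,-39)
river: ρ → (-39,44,18)
river: ρ → (18,64,-9)
river: ρ → (-9,62,25)
river: ρ → (25,38,-33)
river: ρ → (-33,28,30)
river: ρ → (30,32,-31)
ρ-cycle length = 18 (tail of 0 descent steps not counted)

18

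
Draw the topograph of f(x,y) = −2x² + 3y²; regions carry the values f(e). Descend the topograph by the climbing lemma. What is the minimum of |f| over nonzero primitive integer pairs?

descent: ρ → (3,0,-2)
descent: ρ → (-2,4,1)  [lands on river]
river: ρ → (1,4,-2)
closes: descent 2, river 2
min |a| on river = 1

1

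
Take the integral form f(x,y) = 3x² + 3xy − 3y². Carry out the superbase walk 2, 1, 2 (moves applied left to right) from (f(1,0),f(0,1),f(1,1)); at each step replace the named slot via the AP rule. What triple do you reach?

start (3,-3,3) = (f(1,0),f(0,1),f(1,1))
replace slot 2: 2·(3+3) − (-3) = 15 → (3,15,3)
replace slot 1: 2·(15+3) − 3 = 33 → (33,15,3)
replace slot 2: 2·(33+3) − 15 = 57 → (33,57,3)

33,57,3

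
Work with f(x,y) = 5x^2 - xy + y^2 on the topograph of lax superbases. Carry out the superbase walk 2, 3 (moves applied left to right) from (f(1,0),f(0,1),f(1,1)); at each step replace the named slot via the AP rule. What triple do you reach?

start (5,1,5) = (f(1,0),f(0,1),f(1,1))
replace slot 2: 2·(5+5) − 1 = 19 → (5,19,5)
replace slot 3: 2·(5+19) − 5 = 43 → (5,19,43)

5,19,43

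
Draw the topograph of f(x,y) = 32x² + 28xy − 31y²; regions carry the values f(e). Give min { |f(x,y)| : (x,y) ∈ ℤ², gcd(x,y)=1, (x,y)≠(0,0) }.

river: ρ → (-31,34,29)
river: ρ → (29,24,-36)
river: ρ → (-36,48,17)
river: ρ → (17,54,-27)
river: ρ → (-27,54,17)
river: ρ → (17,48,-36)
river: ρ → (-36,24,29)
river: ρ → (29,34,-31)
river: ρ → (-31,28,32)
river: ρ → (32,36,-27)
river: ρ → (-27,18,41)
river: ρ → (41,64,-4)
river: ρ → (-4,64,41)
river: ρ → (41,18,-27)
river: ρ → (-27,36,32)
river: ρ → (32,28,-31)
closes: descent 0, river 16
min |a| on river = 4

4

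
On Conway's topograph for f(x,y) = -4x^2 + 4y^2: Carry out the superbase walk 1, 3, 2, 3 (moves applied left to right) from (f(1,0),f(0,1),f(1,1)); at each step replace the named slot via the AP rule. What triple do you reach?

start (-4,4,0) = (f(1,0),f(0,1),f(1,1))
replace slot 1: 2·(4+0) − (-4) = 12 → (12,4,0)
replace slot 3: 2·(12+4) − 0 = 32 → (12,4,32)
replace slot 2: 2·(12+32) − 4 = 84 → (12,84,32)
replace slot 3: 2·(12+84) − 32 = 160 → (12,84,160)

12,84,160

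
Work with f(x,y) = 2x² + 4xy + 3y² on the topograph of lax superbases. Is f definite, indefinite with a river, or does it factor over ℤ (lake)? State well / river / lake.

D = b²−4ac = 4² − 4·2·3 = -8
D < 0 ⇒ definite ⇒ every region one sign ⇒ single well

well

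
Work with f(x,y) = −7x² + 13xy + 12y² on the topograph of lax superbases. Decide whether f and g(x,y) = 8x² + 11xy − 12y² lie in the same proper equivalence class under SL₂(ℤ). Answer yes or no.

D₁ = 505, D₂ = 505
river cycle of f (length 8): (12, 11, -8), (-8, 21, 2), (2, 19, -18), (-18, 17, 3), (3, 19, -12), (-12, 5, 10), (10, 15, -7), (-7, 13, 12)
river cycle of g (length 8): (-12, 13, 7), (7, 15, -10), (-10, 5, 12), (12, 19, -3), (-3, 17, 18), (18, 19, -2), (-2, 21, 8), (8, 11, -12)
cycles differ ⇒ inequivalent

no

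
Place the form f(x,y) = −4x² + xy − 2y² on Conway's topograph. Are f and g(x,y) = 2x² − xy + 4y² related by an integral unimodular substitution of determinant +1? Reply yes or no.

D₁ = -31, D₂ = -31
f is negative-definite; reduce −f:
−f: flip: (4,-1,2)→(2,1,4)
−f: reduced (well bottom): (2,1,4) with a≤c, −a<b≤a
flip sign back: reduced form of f is (-2,-1,-4)
g: reduced (well bottom): (2,-1,4) with a≤c, −a<b≤a
reduced forms (-2, -1, -4) vs (2, -1, 4) ⇒ inequivalent

no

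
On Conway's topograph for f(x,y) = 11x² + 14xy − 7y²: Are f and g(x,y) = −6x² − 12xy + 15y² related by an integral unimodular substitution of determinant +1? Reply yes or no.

D₁ = 504, D₂ = 504
river cycle of f (length 10): (-7, 14, 11), (11, 8, -10), (-10, 12, 9), (9, 6, -13), (-13, 20, 2), (2, 20, -13), (-13, 6, 9), (9, 12, -10), (-10, 8, 11), (11, 14, -7)
river cycle of g (length 4): (15, 12, -6), (-6, 12, 15), (15, 18, -3), (-3, 18, 15)
cycles differ ⇒ inequivalent

no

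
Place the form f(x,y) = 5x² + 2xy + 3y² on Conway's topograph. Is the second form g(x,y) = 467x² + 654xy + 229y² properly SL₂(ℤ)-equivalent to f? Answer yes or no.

D₁ = -56, D₂ = -56
f: flip: (5,2,3)→(3,-2,5)
f: reduced (well bottom): (3,-2,5) with a≤c, −a<b≤a
g: translate: b→-280 (≡654 mod 934), so (467,654,229)→(467,-280,42)
g: flip: (467,-280,42)→(42,280,467)
g: translate: b→28 (≡280 mod 84), so (42,280,467)→(42,28,5)
g: flip: (42,28,5)→(5,-28,42)
g: translate: b→2 (≡-28 mod 10), so (5,-28,42)→(5,2,3)
g: flip: (5,2,3)→(3,-2,5)
g: reduced (well bottom): (3,-2,5) with a≤c, −a<b≤a
reduced forms (3, -2, 5) vs (3, -2, 5) ⇒ equivalent

yes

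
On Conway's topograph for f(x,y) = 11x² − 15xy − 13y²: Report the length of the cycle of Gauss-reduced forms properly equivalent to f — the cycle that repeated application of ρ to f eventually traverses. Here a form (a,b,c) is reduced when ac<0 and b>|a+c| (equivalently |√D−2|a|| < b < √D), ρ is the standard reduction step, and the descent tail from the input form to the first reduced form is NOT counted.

D = 797, ⌊√D⌋ = 28
descent: ρ → (-13,15,11)  [lands on river]
river: ρ → (11,7,-17)
river: ρ → (-17,27,1)
river: ρ → (1,27,-17)
river: ρ → (-17,7,11)
river: ρ → (11,15,-13)
river: ρ → (-13,11,13)
river: ρ → (13,15,-11)
river: ρ → (-11,7,17)
river: ρ → (17,27,-1)
river: ρ → (-1,27,17)
river: ρ → (17,7,-11)
river: ρ → (-11,15,13)
river: ρ → (13,11,-13)
ρ-cycle length = 14 (tail of 1 descent step not counted)

14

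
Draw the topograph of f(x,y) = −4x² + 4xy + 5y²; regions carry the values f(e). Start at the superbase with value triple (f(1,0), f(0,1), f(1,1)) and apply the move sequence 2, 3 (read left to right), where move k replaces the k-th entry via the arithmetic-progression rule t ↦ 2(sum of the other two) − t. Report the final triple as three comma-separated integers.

start (-4,5,5) = (f(1,0),f(0,1),f(1,1))
replace slot 2: 2·((-4)+5) − 5 = -3 → (-4,-3,5)
replace slot 3: 2·((-4)+(-3)) − 5 = -19 → (-4,-3,-19)

-4,-3,-19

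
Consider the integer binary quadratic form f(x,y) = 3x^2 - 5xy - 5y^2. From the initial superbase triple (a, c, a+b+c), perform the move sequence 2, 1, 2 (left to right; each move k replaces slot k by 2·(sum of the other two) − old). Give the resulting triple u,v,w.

start (3,-5,-7) = (f(1,0),f(0,1),f(1,1))
replace slot 2: 2·(3+(-7)) − (-5) = -3 → (3,-3,-7)
replace slot 1: 2·((-3)+(-7)) − 3 = -23 → (-23,-3,-7)
replace slot 2: 2·((-23)+(-7)) − (-3) = -57 → (-23,-57,-7)

-23,-57,-7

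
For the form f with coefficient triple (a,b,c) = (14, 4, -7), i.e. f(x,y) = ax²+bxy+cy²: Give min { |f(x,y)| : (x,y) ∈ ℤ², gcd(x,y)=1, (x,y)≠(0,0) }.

descent: ρ → (-7,10,11)  [lands on river]
river: ρ → (11,12,-6)
river: ρ → (-6,12,11)
river: ρ → (11,10,-7)
river: ρ → (-7,18,3)
river: ρ → (3,18,-7)
closes: descent 1, river 6
min |a| on river = 3

3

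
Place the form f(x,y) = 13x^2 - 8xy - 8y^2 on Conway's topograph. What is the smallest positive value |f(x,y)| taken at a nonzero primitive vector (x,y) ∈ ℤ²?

descent: ρ → (-8,8,13)  [lands on river]
river: ρ → (13,18,-3)
river: ρ → (-3,18,13)
river: ρ → (13,8,-8)
closes: descent 1, river 4
min |a| on river = 3

3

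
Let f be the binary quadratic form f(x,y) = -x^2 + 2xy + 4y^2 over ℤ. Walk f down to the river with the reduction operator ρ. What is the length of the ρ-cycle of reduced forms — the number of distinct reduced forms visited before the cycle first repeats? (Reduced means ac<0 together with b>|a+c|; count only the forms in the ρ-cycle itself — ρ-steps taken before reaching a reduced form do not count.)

D = 20, ⌊√D⌋ = 4
descent: ρ → (4,-2,-1)
descent: ρ → (-1,4,1)  [lands on river]
river: ρ → (1,4,-1)
ρ-cycle length = 2 (tail of 2 descent steps not counted)

2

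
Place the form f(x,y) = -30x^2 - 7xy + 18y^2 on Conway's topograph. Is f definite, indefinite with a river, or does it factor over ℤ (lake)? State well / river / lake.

D = b²−4ac = (-7)² − 4·(-30)·18 = 2209
D = 47² is a perfect square ⇒ form factors over ℤ ⇒ lakes

lake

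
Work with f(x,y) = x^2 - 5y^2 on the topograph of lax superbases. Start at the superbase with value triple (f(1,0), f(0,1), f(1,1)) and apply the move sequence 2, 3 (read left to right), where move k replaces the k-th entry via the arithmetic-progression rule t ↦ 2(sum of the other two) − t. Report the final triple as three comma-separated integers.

start (1,-5,-4) = (f(1,0),f(0,1),f(1,1))
replace slot 2: 2·(1+(-4)) − (-5) = -1 → (1,-1,-4)
replace slot 3: 2·(1+(-1)) − (-4) = 4 → (1,-1,4)

1,-1,4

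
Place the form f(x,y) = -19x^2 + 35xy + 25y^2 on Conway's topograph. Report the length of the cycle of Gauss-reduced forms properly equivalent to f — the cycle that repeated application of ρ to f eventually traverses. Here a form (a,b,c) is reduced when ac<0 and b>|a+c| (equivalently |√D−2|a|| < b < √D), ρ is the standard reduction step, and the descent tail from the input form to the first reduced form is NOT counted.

D = 3125, ⌊√D⌋ = 55
river: ρ → (25,15,-29)
river: ρ → (-29,43,11)
river: ρ → (11,45,-25)
river: ρ → (-25,55,1)
river: ρ → (1,55,-25)
river: ρ → (-25,45,11)
river: ρ → (11,43,-29)
river: ρ → (-29,15,25)
river: ρ → (25,35,-19)
river: ρ → (-19,41,19)
river: ρ → (19,35,-25)
river: ρ → (-25,15,29)
river: ρ → (29,43,-11)
river: ρ → (-11,45,25)
river: ρ → (25,55,-1)
river: ρ → (-1,55,25)
river: ρ → (25,45,-11)
river: ρ → (-11,43,29)
river: ρ → (29,15,-25)
river: ρ → (-25,35,19)
river: ρ → (19,41,-19)
river: ρ → (-19,35,25)
ρ-cycle length = 22 (tail of 0 descent steps not counted)

22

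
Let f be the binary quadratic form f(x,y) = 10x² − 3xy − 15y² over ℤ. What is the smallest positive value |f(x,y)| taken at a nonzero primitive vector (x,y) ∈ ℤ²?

descent: ρ → (-15,3,10)
descent: ρ → (10,17,-8)  [lands on river]
river: ρ → (-8,15,12)
river: ρ → (12,9,-11)
river: ρ → (-11,13,10)
river: ρ → (10,7,-14)
river: ρ → (-14,21,3)
river: ρ → (3,21,-14)
river: ρ → (-14,7,10)
river: ρ → (10,13,-11)
river: ρ → (-11,9,12)
river: ρ → (12,15,-8)
river: ρ → (-8,17,10)
river: ρ → (10,23,-2)
river: ρ → (-2,21,21)
river: ρ → (21,21,-2)
river: ρ → (-2,23,10)
closes: descent 2, river 16
min |a| on river = 2

2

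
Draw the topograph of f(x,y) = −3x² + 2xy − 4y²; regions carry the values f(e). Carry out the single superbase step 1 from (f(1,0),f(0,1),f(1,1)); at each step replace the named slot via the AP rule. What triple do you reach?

start (-3,-4,-5) = (f(1,0),f(0,1),f(1,1))
replace slot 1: 2·((-4)+(-5)) − (-3) = -15 → (-15,-4,-5)

-15,-4,-5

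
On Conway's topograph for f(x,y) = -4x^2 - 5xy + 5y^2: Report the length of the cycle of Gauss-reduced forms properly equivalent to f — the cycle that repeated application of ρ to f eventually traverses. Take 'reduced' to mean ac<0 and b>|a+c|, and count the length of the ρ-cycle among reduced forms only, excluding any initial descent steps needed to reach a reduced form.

D = 105, ⌊√D⌋ = 10
descent: ρ → (5,5,-4)  [lands on river]
river: ρ → (-4,3,6)
river: ρ → (6,9,-1)
river: ρ → (-1,9,6)
river: ρ → (6,3,-4)
river: ρ → (-4,5,5)
ρ-cycle length = 6 (tail of 1 descent step not counted)

6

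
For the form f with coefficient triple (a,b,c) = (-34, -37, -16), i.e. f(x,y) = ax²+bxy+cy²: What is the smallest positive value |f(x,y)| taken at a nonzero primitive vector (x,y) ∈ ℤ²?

translate: b→-31 (≡37 mod 68), so (34,37,16)→(34,-31,13)
flip: (34,-31,13)→(13,31,34)
translate: b→5 (≡31 mod 26), so (13,31,34)→(13,5,16)
reduced (well bottom): (13,5,16) with a≤c, −a<b≤a
well minimum |f| = |-13| = 13 (negative-definite)

13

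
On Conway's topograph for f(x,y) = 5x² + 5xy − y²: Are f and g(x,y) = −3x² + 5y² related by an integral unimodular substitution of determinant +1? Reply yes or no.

D₁ = 45, D₂ = 60
discriminants differ ⇒ not SL₂(ℤ)-equivalent

no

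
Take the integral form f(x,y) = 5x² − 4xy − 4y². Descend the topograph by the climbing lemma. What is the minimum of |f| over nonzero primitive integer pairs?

descent: ρ → (-4,4,5)  [lands on river]
river: ρ → (5,6,-3)
river: ρ → (-3,6,5)
river: ρ → (5,4,-4)
closes: descent 1, river 4
min |a| on river = 3

3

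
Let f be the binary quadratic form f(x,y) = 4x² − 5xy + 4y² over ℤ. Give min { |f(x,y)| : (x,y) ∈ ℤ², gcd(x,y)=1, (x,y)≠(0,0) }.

translate: b→3 (≡-5 mod 8), so (4,-5,4)→(4,3,3)
flip: (4,3,3)→(3,-3,4)
translate: b→3 (≡-3 mod 6), so (3,-3,4)→(3,3,4)
reduced (well bottom): (3,3,4) with a≤c, −a<b≤a
well minimum = a = 3

3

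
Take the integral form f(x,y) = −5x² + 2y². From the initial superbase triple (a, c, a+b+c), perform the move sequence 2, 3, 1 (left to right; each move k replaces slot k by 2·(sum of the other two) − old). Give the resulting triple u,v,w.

start (-5,2,-3) = (f(1,0),f(0,1),f(1,1))
replace slot 2: 2·((-5)+(-3)) − 2 = -18 → (-5,-18,-3)
replace slot 3: 2·((-5)+(-18)) − (-3) = -43 → (-5,-18,-43)
replace slot 1: 2·((-18)+(-43)) − (-5) = -117 → (-117,-18,-43)

-117,-18,-43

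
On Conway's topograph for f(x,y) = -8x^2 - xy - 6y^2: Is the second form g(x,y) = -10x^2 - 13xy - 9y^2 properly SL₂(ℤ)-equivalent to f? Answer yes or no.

D₁ = -191, D₂ = -191
f is negative-definite; reduce −f:
−f: flip: (8,1,6)→(6,-1,8)
−f: reduced (well bottom): (6,-1,8) with a≤c, −a<b≤a
flip sign back: reduced form of f is (-6,1,-8)
g is negative-definite; reduce −g:
−g: translate: b→-7 (≡13 mod 20), so (10,13,9)→(10,-7,6)
−g: flip: (10,-7,6)→(6,7,10)
−g: translate: b→-5 (≡7 mod 12), so (6,7,10)→(6,-5,9)
−g: reduced (well bottom): (6,-5,9) with a≤c, −a<b≤a
flip sign back: reduced form of g is (-6,5,-9)
reduced forms (-6, 1, -8) vs (-6, 5, -9) ⇒ inequivalent

no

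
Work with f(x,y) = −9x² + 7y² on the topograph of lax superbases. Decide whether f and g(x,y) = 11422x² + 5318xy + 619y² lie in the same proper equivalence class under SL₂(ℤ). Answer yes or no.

D₁ = 252, D₂ = 252
river cycle of f (length 2): (7, 14, -2), (-2, 14, 7)
river cycle of g (length 2): (7, 14, -2), (-2, 14, 7)
cycles coincide ⇒ equivalent

yes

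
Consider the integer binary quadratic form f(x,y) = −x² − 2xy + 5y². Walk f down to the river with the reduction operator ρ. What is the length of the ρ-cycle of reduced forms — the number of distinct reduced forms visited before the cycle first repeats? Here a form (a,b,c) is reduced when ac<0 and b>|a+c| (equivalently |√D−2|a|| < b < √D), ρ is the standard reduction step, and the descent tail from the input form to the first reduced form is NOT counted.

D = 24, ⌊√D⌋ = 4
descent: ρ → (5,2,-1)
descent: ρ → (-1,4,2)  [lands on river]
river: ρ → (2,4,-1)
ρ-cycle length = 2 (tail of 2 descent steps not counted)

2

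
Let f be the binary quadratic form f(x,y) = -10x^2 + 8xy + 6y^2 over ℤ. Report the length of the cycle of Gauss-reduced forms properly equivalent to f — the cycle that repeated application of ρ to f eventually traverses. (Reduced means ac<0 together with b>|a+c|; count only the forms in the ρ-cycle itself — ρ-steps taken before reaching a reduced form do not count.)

D = 304, ⌊√D⌋ = 17
river: ρ → (6,16,-2)
river: ρ → (-2,16,6)
river: ρ → (6,8,-10)
river: ρ → (-10,12,4)
river: ρ → (4,12,-10)
river: ρ → (-10,8,6)
ρ-cycle length = 6 (tail of 0 descent steps not counted)

6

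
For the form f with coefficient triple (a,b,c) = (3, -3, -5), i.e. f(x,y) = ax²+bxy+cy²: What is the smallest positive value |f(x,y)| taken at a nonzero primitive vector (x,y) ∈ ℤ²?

descent: ρ → (-5,3,3)  [lands on river]
river: ρ → (3,3,-5)
river: ρ → (-5,7,1)
river: ρ → (1,7,-5)
closes: descent 1, river 4
min |a| on river = 1

1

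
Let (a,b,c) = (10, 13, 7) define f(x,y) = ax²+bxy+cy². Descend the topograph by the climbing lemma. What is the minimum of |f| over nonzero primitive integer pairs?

translate: b→-7 (≡13 mod 20), so (10,13,7)→(10,-7,4)
flip: (10,-7,4)→(4,7,10)
translate: b→-1 (≡7 mod 8), so (4,7,10)→(4,-1,7)
reduced (well bottom): (4,-1,7) with a≤c, −a<b≤a
well minimum = a = 4

4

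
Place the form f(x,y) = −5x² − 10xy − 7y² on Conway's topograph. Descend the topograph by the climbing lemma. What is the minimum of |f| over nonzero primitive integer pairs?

translate: b→0 (≡10 mod 10), so (5,10,7)→(5,0,2)
flip: (5,0,2)→(2,0,5)
reduced (well bottom): (2,0,5) with a≤c, −a<b≤a
well minimum |f| = |-2| = 2 (negative-definite)

2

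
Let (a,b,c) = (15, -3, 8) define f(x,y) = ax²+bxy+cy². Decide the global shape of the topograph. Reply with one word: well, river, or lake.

D = b²−4ac = (-3)² − 4·15·8 = -471
D < 0 ⇒ definite ⇒ every region one sign ⇒ single well

well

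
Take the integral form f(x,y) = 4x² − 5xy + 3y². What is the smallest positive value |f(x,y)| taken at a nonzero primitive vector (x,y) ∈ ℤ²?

translate: b→3 (≡-5 mod 8), so (4,-5,3)→(4,3,2)
flip: (4,3,2)→(2,-3,4)
translate: b→1 (≡-3 mod 4), so (2,-3,4)→(2,1,3)
reduced (well bottom): (2,1,3) with a≤c, −a<b≤a
well minimum = a = 2

2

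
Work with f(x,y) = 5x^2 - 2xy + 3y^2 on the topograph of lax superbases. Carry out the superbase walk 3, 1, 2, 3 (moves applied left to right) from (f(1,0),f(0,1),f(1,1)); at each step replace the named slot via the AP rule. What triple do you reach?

start (5,3,6) = (f(1,0),f(0,1),f(1,1))
replace slot 3: 2·(5+3) − 6 = 10 → (5,3,10)
replace slot 1: 2·(3+10) − 5 = 21 → (21,3,10)
replace slot 2: 2·(21+10) − 3 = 59 → (21,59,10)
replace slot 3: 2·(21+59) − 10 = 150 → (21,59,150)

21,59,150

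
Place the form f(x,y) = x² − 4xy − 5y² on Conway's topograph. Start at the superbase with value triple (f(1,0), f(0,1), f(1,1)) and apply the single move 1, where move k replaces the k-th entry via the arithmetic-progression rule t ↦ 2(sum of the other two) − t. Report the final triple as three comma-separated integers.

start (1,-5,-8) = (f(1,0),f(0,1),f(1,1))
replace slot 1: 2·((-5)+(-8)) − 1 = -27 → (-27,-5,-8)

-27,-5,-8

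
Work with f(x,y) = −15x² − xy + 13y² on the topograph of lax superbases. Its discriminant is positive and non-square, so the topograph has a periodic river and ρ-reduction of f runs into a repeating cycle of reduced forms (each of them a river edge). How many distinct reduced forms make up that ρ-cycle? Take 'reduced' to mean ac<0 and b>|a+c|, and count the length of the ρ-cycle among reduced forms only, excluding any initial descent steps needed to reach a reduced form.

D = 781, ⌊√D⌋ = 27
descent: ρ → (13,27,-1)  [lands on river]
river: ρ → (-1,27,13)
river: ρ → (13,25,-3)
river: ρ → (-3,23,21)
river: ρ → (21,19,-5)
river: ρ → (-5,21,17)
river: ρ → (17,13,-9)
river: ρ → (-9,23,7)
river: ρ → (7,19,-15)
river: ρ → (-15,11,11)
river: ρ → (11,11,-15)
river: ρ → (-15,19,7)
river: ρ → (7,23,-9)
river: ρ → (-9,13,17)
river: ρ → (17,21,-5)
river: ρ → (-5,19,21)
river: ρ → (21,23,-3)
river: ρ → (-3,25,13)
ρ-cycle length = 18 (tail of 1 descent step not counted)

18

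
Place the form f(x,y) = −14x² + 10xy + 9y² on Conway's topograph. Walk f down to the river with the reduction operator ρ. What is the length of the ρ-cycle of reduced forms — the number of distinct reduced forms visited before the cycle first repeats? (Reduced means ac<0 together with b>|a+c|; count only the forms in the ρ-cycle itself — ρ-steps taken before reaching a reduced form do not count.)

D = 604, ⌊√D⌋ = 24
river: ρ → (9,8,-15)
river: ρ → (-15,22,2)
river: ρ → (2,22,-15)
river: ρ → (-15,8,9)
river: ρ → (9,10,-14)
river: ρ → (-14,18,5)
river: ρ → (5,22,-6)
river: ρ → (-6,14,17)
river: ρ → (17,20,-3)
river: ρ → (-3,22,10)
river: ρ → (10,18,-7)
river: ρ → (-7,24,1)
river: ρ → (1,24,-7)
river: ρ → (-7,18,10)
river: ρ → (10,22,-3)
river: ρ → (-3,20,17)
river: ρ → (17,14,-6)
river: ρ → (-6,22,5)
river: ρ → (5,18,-14)
river: ρ → (-14,10,9)
ρ-cycle length = 20 (tail of 0 descent steps not counted)

20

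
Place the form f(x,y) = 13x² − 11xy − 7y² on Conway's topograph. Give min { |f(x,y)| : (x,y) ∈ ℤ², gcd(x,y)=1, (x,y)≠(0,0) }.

descent: ρ → (-7,11,13)  [lands on river]
river: ρ → (13,15,-5)
river: ρ → (-5,15,13)
river: ρ → (13,11,-7)
river: ρ → (-7,17,7)
river: ρ → (7,11,-13)
river: ρ → (-13,15,5)
river: ρ → (5,15,-13)
river: ρ → (-13,11,7)
river: ρ → (7,17,-7)
closes: descent 1, river 10
min |a| on river = 5

5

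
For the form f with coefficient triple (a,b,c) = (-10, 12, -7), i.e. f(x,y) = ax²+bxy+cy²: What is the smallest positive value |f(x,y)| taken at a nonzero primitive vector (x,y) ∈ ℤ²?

translate: b→8 (≡-12 mod 20), so (10,-12,7)→(10,8,5)
flip: (10,8,5)→(5,-8,10)
translate: b→2 (≡-8 mod 10), so (5,-8,10)→(5,2,7)
reduced (well bottom): (5,2,7) with a≤c, −a<b≤a
well minimum |f| = |-5| = 5 (negative-definite)

5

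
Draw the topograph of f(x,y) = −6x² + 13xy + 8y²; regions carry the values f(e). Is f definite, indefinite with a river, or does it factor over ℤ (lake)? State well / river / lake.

D = b²−4ac = 13² − 4·(-6)·8 = 361
D = 19² is a perfect square ⇒ form factors over ℤ ⇒ lakes

lake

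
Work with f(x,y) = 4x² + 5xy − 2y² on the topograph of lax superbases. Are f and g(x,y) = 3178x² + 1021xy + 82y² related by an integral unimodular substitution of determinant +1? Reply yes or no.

D₁ = 57, D₂ = 57
river cycle of f (length 6): (-2, 7, 1), (1, 7, -2), (-2, 5, 4), (4, 3, -3), (-3, 3, 4), (4, 5, -2)
river cycle of g (length 6): (4, 5, -2), (-2, 7, 1), (1, 7, -2), (-2, 5, 4), (4, 3, -3), (-3, 3, 4)
cycles coincide ⇒ equivalent

yes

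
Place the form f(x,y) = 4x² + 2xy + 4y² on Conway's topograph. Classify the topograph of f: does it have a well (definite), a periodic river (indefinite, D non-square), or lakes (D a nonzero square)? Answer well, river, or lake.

D = b²−4ac = 2² − 4·4·4 = -60
D < 0 ⇒ definite ⇒ every region one sign ⇒ single well

well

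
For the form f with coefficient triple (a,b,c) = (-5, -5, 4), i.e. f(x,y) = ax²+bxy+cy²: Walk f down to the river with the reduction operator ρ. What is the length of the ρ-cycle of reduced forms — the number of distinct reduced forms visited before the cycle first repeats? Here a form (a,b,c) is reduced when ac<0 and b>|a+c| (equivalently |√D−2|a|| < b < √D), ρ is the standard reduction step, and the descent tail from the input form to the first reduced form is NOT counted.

D = 105, ⌊√D⌋ = 10
descent: ρ → (4,5,-5)  [lands on river]
river: ρ → (-5,5,4)
river: ρ → (4,3,-6)
river: ρ → (-6,9,1)
river: ρ → (1,9,-6)
river: ρ → (-6,3,4)
ρ-cycle length = 6 (tail of 1 descent step not counted)

6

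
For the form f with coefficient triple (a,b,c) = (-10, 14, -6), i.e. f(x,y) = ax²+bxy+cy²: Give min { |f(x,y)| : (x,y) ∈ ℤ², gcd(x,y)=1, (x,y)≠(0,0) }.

translate: b→6 (≡-14 mod 20), so (10,-14,6)→(10,6,2)
flip: (10,6,2)→(2,-6,10)
translate: b→2 (≡-6 mod 4), so (2,-6,10)→(2,2,6)
reduced (well bottom): (2,2,6) with a≤c, −a<b≤a
well minimum |f| = |-2| = 2 (negative-definite)

2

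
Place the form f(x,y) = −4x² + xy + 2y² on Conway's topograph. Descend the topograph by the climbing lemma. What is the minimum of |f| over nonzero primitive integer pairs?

descent: ρ → (2,3,-3)  [lands on river]
river: ρ → (-3,3,2)
river: ρ → (2,5,-1)
river: ρ → (-1,5,2)
closes: descent 1, river 4
min |a| on river = 1

1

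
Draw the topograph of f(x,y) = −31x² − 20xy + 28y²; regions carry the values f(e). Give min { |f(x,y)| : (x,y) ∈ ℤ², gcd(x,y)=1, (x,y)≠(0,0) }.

descent: ρ → (28,20,-31)  [lands on river]
river: ρ → (-31,42,17)
river: ρ → (17,60,-4)
river: ρ → (-4,60,17)
river: ρ → (17,42,-31)
river: ρ → (-31,20,28)
river: ρ → (28,36,-23)
river: ρ → (-23,56,8)
river: ρ → (8,56,-23)
river: ρ → (-23,36,28)
closes: descent 1, river 10
min |a| on river = 4

4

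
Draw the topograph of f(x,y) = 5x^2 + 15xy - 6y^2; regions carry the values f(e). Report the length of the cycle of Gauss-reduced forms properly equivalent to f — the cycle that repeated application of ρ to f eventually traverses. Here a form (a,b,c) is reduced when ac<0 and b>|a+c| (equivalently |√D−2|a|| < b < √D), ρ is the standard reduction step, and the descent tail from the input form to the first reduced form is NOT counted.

D = 345, ⌊√D⌋ = 18
river: ρ → (-6,9,11)
river: ρ → (11,13,-4)
river: ρ → (-4,11,14)
river: ρ → (14,17,-1)
river: ρ → (-1,17,14)
river: ρ → (14,11,-4)
river: ρ → (-4,13,11)
river: ρ → (11,9,-6)
river: ρ → (-6,15,5)
river: ρ → (5,15,-6)
ρ-cycle length = 10 (tail of 0 descent steps not counted)

10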